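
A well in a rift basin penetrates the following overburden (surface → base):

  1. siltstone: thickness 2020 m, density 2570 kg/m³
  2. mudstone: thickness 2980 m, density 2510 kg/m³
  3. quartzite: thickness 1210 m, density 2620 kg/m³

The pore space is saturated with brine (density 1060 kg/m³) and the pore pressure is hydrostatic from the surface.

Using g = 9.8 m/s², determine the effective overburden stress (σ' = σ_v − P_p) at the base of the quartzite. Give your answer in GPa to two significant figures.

Overburden (lithostatic) stress σ_v:
siltstone: 2570 kg/m³ × 9.8 m/s² × 2020 m = 5.088×10^7 Pa = 50.88 MPa
mudstone: 2510 kg/m³ × 9.8 m/s² × 2980 m = 7.330×10^7 Pa = 73.30 MPa
quartzite: 2620 kg/m³ × 9.8 m/s² × 1210 m = 3.107×10^7 Pa = 31.07 MPa
Total = 50.88 + 73.30 + 31.07 = 155.25 MPa
Pore pressure P_p = 1060 kg/m³ × 9.8 m/s² × 6210 m = 6.451×10^7 Pa = 64.51 MPa
Effective stress σ' = σ_v − P_p = 155.2 − 64.51 = 90.736 MPa = 0.090736 GPa

0.091 GPa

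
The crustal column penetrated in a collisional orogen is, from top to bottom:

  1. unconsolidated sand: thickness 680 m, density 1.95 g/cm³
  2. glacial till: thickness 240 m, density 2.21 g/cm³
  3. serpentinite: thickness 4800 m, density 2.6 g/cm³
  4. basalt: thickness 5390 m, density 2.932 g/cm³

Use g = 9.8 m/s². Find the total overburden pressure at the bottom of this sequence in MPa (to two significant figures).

300 MPa

unconsolidated sand: 1950 kg/m³ × 9.8 m/s² × 680 m = 1.299×10^7 Pa = 12.99 MPa
glacial till: 2210 kg/m³ × 9.8 m/s² × 240 m = 5.198×10^6 Pa = 5.198 MPa
serpentinite: 2600 kg/m³ × 9.8 m/s² × 4800 m = 1.223×10^8 Pa = 122.3 MPa
basalt: 2932 kg/m³ × 9.8 m/s² × 5390 m = 1.549×10^8 Pa = 154.9 MPa
Total = 12.99 + 5.198 + 122.3 + 154.9 = 295.37 MPa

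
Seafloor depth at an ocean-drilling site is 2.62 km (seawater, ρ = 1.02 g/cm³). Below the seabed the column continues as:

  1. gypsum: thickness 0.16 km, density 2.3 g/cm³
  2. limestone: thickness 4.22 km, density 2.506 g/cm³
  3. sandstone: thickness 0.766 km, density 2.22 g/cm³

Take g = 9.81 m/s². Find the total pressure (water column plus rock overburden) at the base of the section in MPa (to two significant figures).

150 MPa

seawater: 1020 kg/m³ × 9.81 m/s² × 2620 m = 2.622×10^7 Pa = 26.22 MPa
gypsum: 2300 kg/m³ × 9.81 m/s² × 160 m = 3.610×10^6 Pa = 3.610 MPa
limestone: 2506 kg/m³ × 9.81 m/s² × 4220 m = 1.037×10^8 Pa = 103.7 MPa
sandstone: 2220 kg/m³ × 9.81 m/s² × 766 m = 1.668×10^7 Pa = 16.68 MPa
Total = 26.22 + 3.610 + 103.7 + 16.68 = 150.25 MPa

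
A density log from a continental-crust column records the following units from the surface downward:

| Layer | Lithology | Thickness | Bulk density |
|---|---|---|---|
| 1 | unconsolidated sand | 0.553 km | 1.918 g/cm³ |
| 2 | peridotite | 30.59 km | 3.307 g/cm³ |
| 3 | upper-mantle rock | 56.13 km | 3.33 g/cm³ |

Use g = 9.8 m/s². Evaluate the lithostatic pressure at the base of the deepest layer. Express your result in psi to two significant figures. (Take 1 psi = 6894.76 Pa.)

410000 psi

unconsolidated sand: 1918 kg/m³ × 9.8 m/s² × 553 m = 1.039×10^7 Pa = 1508 psi
peridotite: 3307 kg/m³ × 9.8 m/s² × 30590 m = 9.914×10^8 Pa = 1.438×10^5 psi
upper-mantle rock: 3330 kg/m³ × 9.8 m/s² × 56130 m = 1.832×10^9 Pa = 2.657×10^5 psi
Total = 1508 + 1.438×10^5 + 2.657×10^5 = 4.1097×10^5 psi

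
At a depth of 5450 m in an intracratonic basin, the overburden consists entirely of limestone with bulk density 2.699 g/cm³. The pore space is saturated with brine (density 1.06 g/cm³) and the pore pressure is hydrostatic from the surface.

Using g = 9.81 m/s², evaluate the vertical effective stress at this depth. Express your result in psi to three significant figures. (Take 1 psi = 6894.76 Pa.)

Overburden (lithostatic) stress σ_v:
limestone: 2699 kg/m³ × 9.81 m/s² × 5450 m = 1.443×10^8 Pa = 144.3 MPa
Pore pressure P_p = 1060 kg/m³ × 9.81 m/s² × 5450 m = 5.667×10^7 Pa = 56.67 MPa
Effective stress σ' = σ_v − P_p = 144.3 − 56.67 = 87.628 MPa = 12709 psi

12700 psi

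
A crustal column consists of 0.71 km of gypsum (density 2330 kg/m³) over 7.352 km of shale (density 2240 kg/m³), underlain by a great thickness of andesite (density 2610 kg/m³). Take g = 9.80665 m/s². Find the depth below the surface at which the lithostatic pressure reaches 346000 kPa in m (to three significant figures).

Pressure at base of upper layers: 2330×9.80665×710 + 2240×9.80665×7352 = 1.777×10^8 Pa = 1.777×10^5 kPa
Remaining pressure to be supplied by andesite: 3.460×10^8 − 1.777×10^8 = 1.683×10^8 Pa
Additional depth in andesite = 1.683×10^8 Pa / (2610 kg/m³ × 9.80665 m/s²) = 6574.5 m
Total depth = 8062 m + 6574.5 m = 14636 m

14600 m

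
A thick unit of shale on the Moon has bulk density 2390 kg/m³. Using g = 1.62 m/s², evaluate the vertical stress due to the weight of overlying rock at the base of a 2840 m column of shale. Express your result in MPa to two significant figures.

shale: 2390 kg/m³ × 1.62 m/s² × 2840 m = 1.100×10^7 Pa = 11.00 MPa

11 MPa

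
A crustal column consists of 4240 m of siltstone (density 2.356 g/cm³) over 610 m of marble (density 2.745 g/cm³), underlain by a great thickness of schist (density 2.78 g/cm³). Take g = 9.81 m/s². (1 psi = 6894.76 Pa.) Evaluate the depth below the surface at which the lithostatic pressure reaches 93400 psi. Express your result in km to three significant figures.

Pressure at base of upper layers: 2356×9.81×4240 + 2745×9.81×610 = 1.144×10^8 Pa = 16596 psi
Remaining pressure to be supplied by schist: 6.440×10^8 − 1.144×10^8 = 5.295×10^8 Pa
Additional depth in schist = 5.295×10^8 Pa / (2780 kg/m³ × 9.81 m/s²) = 19417 m
Total depth = 4850 m + 19417 m = 24267 m
= 24.267 km

24.3 km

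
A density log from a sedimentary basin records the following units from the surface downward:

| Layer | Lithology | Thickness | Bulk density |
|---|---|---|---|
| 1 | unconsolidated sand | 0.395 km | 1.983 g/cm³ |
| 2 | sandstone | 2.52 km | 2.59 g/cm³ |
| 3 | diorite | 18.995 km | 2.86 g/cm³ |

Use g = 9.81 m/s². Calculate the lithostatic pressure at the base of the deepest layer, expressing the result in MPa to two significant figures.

600 MPa

unconsolidated sand: 1983 kg/m³ × 9.81 m/s² × 395 m = 7.684×10^6 Pa = 7.684 MPa
sandstone: 2590 kg/m³ × 9.81 m/s² × 2520 m = 6.403×10^7 Pa = 64.03 MPa
diorite: 2860 kg/m³ × 9.81 m/s² × 18995 m = 5.329×10^8 Pa = 532.9 MPa
Total = 7.684 + 64.03 + 532.9 = 604.65 MPa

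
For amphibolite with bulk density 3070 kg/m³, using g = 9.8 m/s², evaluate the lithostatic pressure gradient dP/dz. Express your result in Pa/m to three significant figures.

30100 Pa/m

dP/dz = ρg = 3070 kg/m³ × 9.8 m/s² = 30086 Pa/m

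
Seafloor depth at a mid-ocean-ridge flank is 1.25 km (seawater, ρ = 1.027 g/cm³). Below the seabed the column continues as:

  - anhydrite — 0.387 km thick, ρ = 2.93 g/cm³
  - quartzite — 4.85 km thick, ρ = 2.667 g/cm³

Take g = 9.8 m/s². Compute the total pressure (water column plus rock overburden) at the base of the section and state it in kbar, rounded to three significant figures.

seawater: 1027 kg/m³ × 9.8 m/s² × 1250 m = 1.258×10^7 Pa = 0.1258 kbar
anhydrite: 2930 kg/m³ × 9.8 m/s² × 387 m = 1.111×10^7 Pa = 0.1111 kbar
quartzite: 2667 kg/m³ × 9.8 m/s² × 4850 m = 1.268×10^8 Pa = 1.268 kbar
Total = 0.1258 + 0.1111 + 1.268 = 1.5046 kbar

1.50 kbar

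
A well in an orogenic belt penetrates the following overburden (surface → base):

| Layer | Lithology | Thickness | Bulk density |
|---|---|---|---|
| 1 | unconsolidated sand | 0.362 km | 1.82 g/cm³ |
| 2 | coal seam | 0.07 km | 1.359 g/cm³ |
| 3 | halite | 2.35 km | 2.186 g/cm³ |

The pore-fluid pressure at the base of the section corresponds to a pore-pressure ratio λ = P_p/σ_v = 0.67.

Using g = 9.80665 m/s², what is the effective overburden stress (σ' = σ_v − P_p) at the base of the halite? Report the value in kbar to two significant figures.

0.19 kbar

Overburden (lithostatic) stress σ_v:
unconsolidated sand: 1820 kg/m³ × 9.80665 m/s² × 362 m = 6.461×10^6 Pa = 6.461 MPa
coal seam: 1359 kg/m³ × 9.80665 m/s² × 70 m = 9.329×10^5 Pa = 0.9329 MPa
halite: 2186 kg/m³ × 9.80665 m/s² × 2350 m = 5.038×10^7 Pa = 50.38 MPa
Total = 6.461 + 0.9329 + 50.38 = 57.772 MPa
Pore pressure P_p = λ·σ_v = 0.67 × 57.77 MPa = 38.71 MPa
Effective stress σ' = σ_v − P_p = 57.77 − 38.71 = 19.065 MPa = 0.19065 kbar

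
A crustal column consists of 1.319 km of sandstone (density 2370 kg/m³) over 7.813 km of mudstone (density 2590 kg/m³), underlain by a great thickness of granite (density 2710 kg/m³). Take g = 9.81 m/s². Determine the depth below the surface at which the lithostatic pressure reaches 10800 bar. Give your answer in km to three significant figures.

Pressure at base of upper layers: 2370×9.81×1319 + 2590×9.81×7813 = 2.292×10^8 Pa = 2292 bar
Remaining pressure to be supplied by granite: 1.080×10^9 − 2.292×10^8 = 8.508×10^8 Pa
Additional depth in granite = 8.508×10^8 Pa / (2710 kg/m³ × 9.81 m/s²) = 32004 m
Total depth = 9132 m + 32004 m = 41136 m
= 41.136 km

41.1 km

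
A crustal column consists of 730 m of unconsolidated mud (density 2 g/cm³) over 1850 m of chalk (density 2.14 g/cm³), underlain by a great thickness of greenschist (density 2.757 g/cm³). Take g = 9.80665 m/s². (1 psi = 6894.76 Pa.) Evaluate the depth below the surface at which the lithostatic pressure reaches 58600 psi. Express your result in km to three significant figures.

15.6 km

Pressure at base of upper layers: 2000×9.80665×730 + 2140×9.80665×1850 = 5.314×10^7 Pa = 7708 psi
Remaining pressure to be supplied by greenschist: 4.040×10^8 − 5.314×10^7 = 3.509×10^8 Pa
Additional depth in greenschist = 3.509×10^8 Pa / (2757 kg/m³ × 9.80665 m/s²) = 12978 m
Total depth = 2580 m + 12978 m = 15558 m
= 15.558 km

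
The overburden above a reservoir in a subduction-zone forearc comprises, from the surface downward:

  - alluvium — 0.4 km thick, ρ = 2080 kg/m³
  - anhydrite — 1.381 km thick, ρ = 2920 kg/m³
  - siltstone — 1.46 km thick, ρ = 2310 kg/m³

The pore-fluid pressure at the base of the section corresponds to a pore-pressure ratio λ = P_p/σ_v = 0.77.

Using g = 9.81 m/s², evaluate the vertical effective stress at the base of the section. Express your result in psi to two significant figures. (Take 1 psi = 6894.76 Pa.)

Overburden (lithostatic) stress σ_v:
alluvium: 2080 kg/m³ × 9.81 m/s² × 400 m = 8.162×10^6 Pa = 8.162 MPa
anhydrite: 2920 kg/m³ × 9.81 m/s² × 1381 m = 3.956×10^7 Pa = 39.56 MPa
siltstone: 2310 kg/m³ × 9.81 m/s² × 1460 m = 3.309×10^7 Pa = 33.09 MPa
Total = 8.162 + 39.56 + 33.09 = 80.806 MPa
Pore pressure P_p = λ·σ_v = 0.77 × 80.81 MPa = 62.22 MPa
Effective stress σ' = σ_v − P_p = 80.81 − 62.22 = 18.585 MPa = 2695.6 psi

2700 psi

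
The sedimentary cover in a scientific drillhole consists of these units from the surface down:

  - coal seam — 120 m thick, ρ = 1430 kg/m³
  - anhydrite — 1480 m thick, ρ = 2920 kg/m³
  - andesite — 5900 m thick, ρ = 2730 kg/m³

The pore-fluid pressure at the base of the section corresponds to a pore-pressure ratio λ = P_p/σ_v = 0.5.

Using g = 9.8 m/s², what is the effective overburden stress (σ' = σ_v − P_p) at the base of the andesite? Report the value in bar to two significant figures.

Overburden (lithostatic) stress σ_v:
coal seam: 1430 kg/m³ × 9.8 m/s² × 120 m = 1.682×10^6 Pa = 1.682 MPa
anhydrite: 2920 kg/m³ × 9.8 m/s² × 1480 m = 4.235×10^7 Pa = 42.35 MPa
andesite: 2730 kg/m³ × 9.8 m/s² × 5900 m = 1.578×10^8 Pa = 157.8 MPa
Total = 1.682 + 42.35 + 157.8 = 201.88 MPa
Pore pressure P_p = λ·σ_v = 0.5 × 201.9 MPa = 100.9 MPa
Effective stress σ' = σ_v − P_p = 201.9 − 100.9 = 100.94 MPa = 1009.4 bar

1000 bar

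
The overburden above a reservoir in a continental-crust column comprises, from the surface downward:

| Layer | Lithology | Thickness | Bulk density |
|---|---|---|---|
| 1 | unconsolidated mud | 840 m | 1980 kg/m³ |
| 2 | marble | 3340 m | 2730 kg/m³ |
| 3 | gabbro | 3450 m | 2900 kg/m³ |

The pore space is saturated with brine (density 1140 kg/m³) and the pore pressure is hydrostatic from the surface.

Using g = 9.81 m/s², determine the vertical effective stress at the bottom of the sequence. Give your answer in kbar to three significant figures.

Overburden (lithostatic) stress σ_v:
unconsolidated mud: 1980 kg/m³ × 9.81 m/s² × 840 m = 1.632×10^7 Pa = 16.32 MPa
marble: 2730 kg/m³ × 9.81 m/s² × 3340 m = 8.945×10^7 Pa = 89.45 MPa
gabbro: 2900 kg/m³ × 9.81 m/s² × 3450 m = 9.815×10^7 Pa = 98.15 MPa
Total = 16.32 + 89.45 + 98.15 = 203.91 MPa
Pore pressure P_p = 1140 kg/m³ × 9.81 m/s² × 7630 m = 8.533×10^7 Pa = 85.33 MPa
Effective stress σ' = σ_v − P_p = 203.9 − 85.33 = 118.59 MPa = 1.1859 kbar

1.19 kbar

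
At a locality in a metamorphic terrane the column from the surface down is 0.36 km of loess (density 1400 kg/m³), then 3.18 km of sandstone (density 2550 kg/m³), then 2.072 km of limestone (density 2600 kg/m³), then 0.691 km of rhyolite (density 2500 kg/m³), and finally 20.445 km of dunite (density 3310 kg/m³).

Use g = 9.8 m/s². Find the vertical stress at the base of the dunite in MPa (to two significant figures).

820 MPa

loess: 1400 kg/m³ × 9.8 m/s² × 360 m = 4.939×10^6 Pa = 4.939 MPa
sandstone: 2550 kg/m³ × 9.8 m/s² × 3180 m = 7.947×10^7 Pa = 79.47 MPa
limestone: 2600 kg/m³ × 9.8 m/s² × 2072 m = 5.279×10^7 Pa = 52.79 MPa
rhyolite: 2500 kg/m³ × 9.8 m/s² × 691 m = 1.693×10^7 Pa = 16.93 MPa
dunite: 3310 kg/m³ × 9.8 m/s² × 20445 m = 6.632×10^8 Pa = 663.2 MPa
Total = 4.939 + 79.47 + 52.79 + 16.93 + 663.2 = 817.33 MPa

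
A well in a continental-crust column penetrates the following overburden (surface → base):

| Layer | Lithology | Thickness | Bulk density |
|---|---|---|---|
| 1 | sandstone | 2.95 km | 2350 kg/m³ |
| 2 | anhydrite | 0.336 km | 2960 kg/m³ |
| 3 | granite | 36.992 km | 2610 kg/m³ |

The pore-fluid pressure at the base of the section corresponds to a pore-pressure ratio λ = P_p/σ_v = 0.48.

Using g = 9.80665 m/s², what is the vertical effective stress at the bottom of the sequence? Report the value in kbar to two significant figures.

5.3 kbar

Overburden (lithostatic) stress σ_v:
sandstone: 2350 kg/m³ × 9.80665 m/s² × 2950 m = 6.798×10^7 Pa = 67.98 MPa
anhydrite: 2960 kg/m³ × 9.80665 m/s² × 336 m = 9.753×10^6 Pa = 9.753 MPa
granite: 2610 kg/m³ × 9.80665 m/s² × 36992 m = 9.468×10^8 Pa = 946.8 MPa
Total = 67.98 + 9.753 + 946.8 = 1024.6 MPa
Pore pressure P_p = λ·σ_v = 0.48 × 1025 MPa = 491.8 MPa
Effective stress σ' = σ_v − P_p = 1025 − 491.8 = 532.77 MPa = 5.3277 kbar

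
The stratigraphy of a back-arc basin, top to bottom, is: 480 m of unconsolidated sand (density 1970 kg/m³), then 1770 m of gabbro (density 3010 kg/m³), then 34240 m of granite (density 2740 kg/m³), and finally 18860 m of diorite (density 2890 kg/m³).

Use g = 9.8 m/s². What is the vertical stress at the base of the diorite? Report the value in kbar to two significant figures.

15 kbar

unconsolidated sand: 1970 kg/m³ × 9.8 m/s² × 480 m = 9.267×10^6 Pa = 0.09267 kbar
gabbro: 3010 kg/m³ × 9.8 m/s² × 1770 m = 5.221×10^7 Pa = 0.5221 kbar
granite: 2740 kg/m³ × 9.8 m/s² × 34240 m = 9.194×10^8 Pa = 9.194 kbar
diorite: 2890 kg/m³ × 9.8 m/s² × 18860 m = 5.342×10^8 Pa = 5.342 kbar
Total = 0.09267 + 0.5221 + 9.194 + 5.342 = 15.150 kbar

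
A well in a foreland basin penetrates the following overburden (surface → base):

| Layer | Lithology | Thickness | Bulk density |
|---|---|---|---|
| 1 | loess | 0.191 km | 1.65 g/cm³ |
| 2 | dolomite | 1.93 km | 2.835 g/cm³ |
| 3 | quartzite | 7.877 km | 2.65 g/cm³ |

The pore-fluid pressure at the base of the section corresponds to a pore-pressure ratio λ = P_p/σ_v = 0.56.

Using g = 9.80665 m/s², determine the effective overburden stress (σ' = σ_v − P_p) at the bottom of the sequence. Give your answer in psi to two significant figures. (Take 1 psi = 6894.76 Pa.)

17000 psi

Overburden (lithostatic) stress σ_v:
loess: 1650 kg/m³ × 9.80665 m/s² × 191 m = 3.091×10^6 Pa = 3.091 MPa
dolomite: 2835 kg/m³ × 9.80665 m/s² × 1930 m = 5.366×10^7 Pa = 53.66 MPa
quartzite: 2650 kg/m³ × 9.80665 m/s² × 7877 m = 2.047×10^8 Pa = 204.7 MPa
Total = 3.091 + 53.66 + 204.7 = 261.45 MPa
Pore pressure P_p = λ·σ_v = 0.56 × 261.5 MPa = 146.4 MPa
Effective stress σ' = σ_v − P_p = 261.5 − 146.4 = 115.04 MPa = 16685 psi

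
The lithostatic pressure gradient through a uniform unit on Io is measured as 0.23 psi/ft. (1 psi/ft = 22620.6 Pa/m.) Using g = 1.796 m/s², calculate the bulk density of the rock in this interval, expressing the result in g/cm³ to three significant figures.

2.90 g/cm³

ρ = (dP/dz)/g = 0.23 psi/ft / 1.796 m/s² = 5202.7 Pa/m / 1.796 m/s² = 2896.8 kg/m³
= 2.897 g/cm³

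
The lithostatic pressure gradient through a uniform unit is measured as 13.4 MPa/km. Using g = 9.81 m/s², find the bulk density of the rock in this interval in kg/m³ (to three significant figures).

1370 kg/m³

ρ = (dP/dz)/g = 13.4 MPa/km / 9.81 m/s² = 13400 Pa/m / 9.81 m/s² = 1366.0 kg/m³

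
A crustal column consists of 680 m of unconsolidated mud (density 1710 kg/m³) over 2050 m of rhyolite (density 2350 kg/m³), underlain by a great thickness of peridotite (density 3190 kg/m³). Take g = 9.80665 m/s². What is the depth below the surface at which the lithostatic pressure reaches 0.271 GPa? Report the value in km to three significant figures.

Pressure at base of upper layers: 1710×9.80665×680 + 2350×9.80665×2050 = 5.865×10^7 Pa = 0.05865 GPa
Remaining pressure to be supplied by peridotite: 2.710×10^8 − 5.865×10^7 = 2.124×10^8 Pa
Additional depth in peridotite = 2.124×10^8 Pa / (3190 kg/m³ × 9.80665 m/s²) = 6788.1 m
Total depth = 2730 m + 6788.1 m = 9518.1 m
= 9.5181 km

9.52 km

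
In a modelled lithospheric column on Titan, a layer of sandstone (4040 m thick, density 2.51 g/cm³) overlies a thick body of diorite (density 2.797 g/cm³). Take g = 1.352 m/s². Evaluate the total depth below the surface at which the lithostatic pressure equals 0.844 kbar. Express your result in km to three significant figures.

22.7 km

Pressure at base of upper layers: 2510×1.352×4040 = 1.371×10^7 Pa = 0.1371 kbar
Remaining pressure to be supplied by diorite: 8.440×10^7 − 1.371×10^7 = 7.069×10^7 Pa
Additional depth in diorite = 7.069×10^7 Pa / (2797 kg/m³ × 1.352 m/s²) = 18693 m
Total depth = 4040 m + 18693 m = 22733 m
= 22.733 km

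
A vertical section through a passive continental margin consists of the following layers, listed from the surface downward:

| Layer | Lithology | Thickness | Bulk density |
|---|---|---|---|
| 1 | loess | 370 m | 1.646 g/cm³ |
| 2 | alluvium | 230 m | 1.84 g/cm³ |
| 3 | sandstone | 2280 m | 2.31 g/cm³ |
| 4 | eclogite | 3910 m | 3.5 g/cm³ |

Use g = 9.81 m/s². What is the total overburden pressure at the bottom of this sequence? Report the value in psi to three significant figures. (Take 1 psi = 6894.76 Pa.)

loess: 1646 kg/m³ × 9.81 m/s² × 370 m = 5.974×10^6 Pa = 866.5 psi
alluvium: 1840 kg/m³ × 9.81 m/s² × 230 m = 4.152×10^6 Pa = 602.1 psi
sandstone: 2310 kg/m³ × 9.81 m/s² × 2280 m = 5.167×10^7 Pa = 7494 psi
eclogite: 3500 kg/m³ × 9.81 m/s² × 3910 m = 1.342×10^8 Pa = 19471 psi
Total = 866.5 + 602.1 + 7494 + 19471 = 28434 psi

28400 psi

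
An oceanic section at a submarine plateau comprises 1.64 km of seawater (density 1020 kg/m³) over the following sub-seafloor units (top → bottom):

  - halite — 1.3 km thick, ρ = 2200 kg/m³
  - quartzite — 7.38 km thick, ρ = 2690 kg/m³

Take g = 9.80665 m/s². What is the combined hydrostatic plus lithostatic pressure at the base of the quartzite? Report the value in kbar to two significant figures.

2.4 kbar

seawater: 1020 kg/m³ × 9.80665 m/s² × 1640 m = 1.640×10^7 Pa = 0.1640 kbar
halite: 2200 kg/m³ × 9.80665 m/s² × 1300 m = 2.805×10^7 Pa = 0.2805 kbar
quartzite: 2690 kg/m³ × 9.80665 m/s² × 7380 m = 1.947×10^8 Pa = 1.947 kbar
Total = 0.1640 + 0.2805 + 1.947 = 2.3914 kbar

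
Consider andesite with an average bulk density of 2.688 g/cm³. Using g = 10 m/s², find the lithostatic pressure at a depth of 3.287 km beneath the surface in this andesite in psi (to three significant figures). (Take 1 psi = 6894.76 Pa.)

andesite: 2688 kg/m³ × 10 m/s² × 3287 m = 8.835×10^7 Pa = 12815 psi

12800 psi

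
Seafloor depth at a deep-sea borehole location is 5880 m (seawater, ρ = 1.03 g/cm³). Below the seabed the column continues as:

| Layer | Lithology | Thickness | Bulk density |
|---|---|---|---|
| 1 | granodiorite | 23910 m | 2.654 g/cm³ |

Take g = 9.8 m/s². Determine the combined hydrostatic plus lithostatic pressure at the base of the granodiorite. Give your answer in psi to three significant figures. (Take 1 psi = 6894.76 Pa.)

seawater: 1030 kg/m³ × 9.8 m/s² × 5880 m = 5.935×10^7 Pa = 8608 psi
granodiorite: 2654 kg/m³ × 9.8 m/s² × 23910 m = 6.219×10^8 Pa = 90196 psi
Total = 8608 + 90196 = 98804 psi

98800 psi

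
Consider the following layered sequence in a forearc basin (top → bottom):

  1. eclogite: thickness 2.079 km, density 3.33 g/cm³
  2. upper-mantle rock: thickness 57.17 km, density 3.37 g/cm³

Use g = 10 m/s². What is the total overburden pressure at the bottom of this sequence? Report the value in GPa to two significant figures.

2.0 GPa

eclogite: 3330 kg/m³ × 10 m/s² × 2079 m = 6.923×10^7 Pa = 0.06923 GPa
upper-mantle rock: 3370 kg/m³ × 10 m/s² × 57170 m = 1.927×10^9 Pa = 1.927 GPa
Total = 0.06923 + 1.927 = 1.9959 GPa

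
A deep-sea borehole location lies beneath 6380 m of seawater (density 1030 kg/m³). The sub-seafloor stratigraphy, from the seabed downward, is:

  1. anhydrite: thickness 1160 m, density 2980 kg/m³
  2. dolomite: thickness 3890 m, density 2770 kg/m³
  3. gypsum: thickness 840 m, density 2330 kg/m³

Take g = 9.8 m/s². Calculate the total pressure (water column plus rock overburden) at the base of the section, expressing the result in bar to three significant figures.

seawater: 1030 kg/m³ × 9.8 m/s² × 6380 m = 6.440×10^7 Pa = 644.0 bar
anhydrite: 2980 kg/m³ × 9.8 m/s² × 1160 m = 3.388×10^7 Pa = 338.8 bar
dolomite: 2770 kg/m³ × 9.8 m/s² × 3890 m = 1.056×10^8 Pa = 1056 bar
gypsum: 2330 kg/m³ × 9.8 m/s² × 840 m = 1.918×10^7 Pa = 191.8 bar
Total = 644.0 + 338.8 + 1056 + 191.8 = 2230.5 bar

2230 bar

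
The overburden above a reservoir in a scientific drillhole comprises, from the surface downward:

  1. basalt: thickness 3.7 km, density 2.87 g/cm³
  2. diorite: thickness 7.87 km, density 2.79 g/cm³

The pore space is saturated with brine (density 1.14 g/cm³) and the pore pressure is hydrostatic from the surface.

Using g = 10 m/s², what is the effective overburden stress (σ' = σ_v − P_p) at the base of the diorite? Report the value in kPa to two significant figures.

Overburden (lithostatic) stress σ_v:
basalt: 2870 kg/m³ × 10 m/s² × 3700 m = 1.062×10^8 Pa = 106.2 MPa
diorite: 2790 kg/m³ × 10 m/s² × 7870 m = 2.196×10^8 Pa = 219.6 MPa
Total = 106.2 + 219.6 = 325.76 MPa
Pore pressure P_p = 1140 kg/m³ × 10 m/s² × 11570 m = 1.319×10^8 Pa = 131.9 MPa
Effective stress σ' = σ_v − P_p = 325.8 − 131.9 = 193.87 MPa = 1.9386×10^5 kPa

190000 kPa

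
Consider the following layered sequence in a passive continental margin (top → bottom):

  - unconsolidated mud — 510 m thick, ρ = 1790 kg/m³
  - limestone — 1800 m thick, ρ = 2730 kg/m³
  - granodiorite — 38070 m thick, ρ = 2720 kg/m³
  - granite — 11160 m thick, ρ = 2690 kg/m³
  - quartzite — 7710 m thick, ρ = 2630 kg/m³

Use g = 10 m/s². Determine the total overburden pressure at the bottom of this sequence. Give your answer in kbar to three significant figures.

unconsolidated mud: 1790 kg/m³ × 10 m/s² × 510 m = 9.129×10^6 Pa = 0.09129 kbar
limestone: 2730 kg/m³ × 10 m/s² × 1800 m = 4.914×10^7 Pa = 0.4914 kbar
granodiorite: 2720 kg/m³ × 10 m/s² × 38070 m = 1.036×10^9 Pa = 10.36 kbar
granite: 2690 kg/m³ × 10 m/s² × 11160 m = 3.002×10^8 Pa = 3.002 kbar
quartzite: 2630 kg/m³ × 10 m/s² × 7710 m = 2.028×10^8 Pa = 2.028 kbar
Total = 0.09129 + 0.4914 + 10.36 + 3.002 + 2.028 = 15.967 kbar

16.0 kbar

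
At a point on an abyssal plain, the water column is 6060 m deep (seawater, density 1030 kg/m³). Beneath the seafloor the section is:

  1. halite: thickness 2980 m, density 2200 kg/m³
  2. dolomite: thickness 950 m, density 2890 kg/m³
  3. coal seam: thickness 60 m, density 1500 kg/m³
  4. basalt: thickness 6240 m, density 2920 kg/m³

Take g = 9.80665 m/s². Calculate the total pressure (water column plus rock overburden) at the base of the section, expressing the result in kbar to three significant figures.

seawater: 1030 kg/m³ × 9.80665 m/s² × 6060 m = 6.121×10^7 Pa = 0.6121 kbar
halite: 2200 kg/m³ × 9.80665 m/s² × 2980 m = 6.429×10^7 Pa = 0.6429 kbar
dolomite: 2890 kg/m³ × 9.80665 m/s² × 950 m = 2.692×10^7 Pa = 0.2692 kbar
coal seam: 1500 kg/m³ × 9.80665 m/s² × 60 m = 8.826×10^5 Pa = 8.826×10^-3 kbar
basalt: 2920 kg/m³ × 9.80665 m/s² × 6240 m = 1.787×10^8 Pa = 1.787 kbar
Total = 0.6121 + 0.6429 + 0.2692 + 8.826×10^-3 + 1.787 = 3.3200 kbar

3.32 kbar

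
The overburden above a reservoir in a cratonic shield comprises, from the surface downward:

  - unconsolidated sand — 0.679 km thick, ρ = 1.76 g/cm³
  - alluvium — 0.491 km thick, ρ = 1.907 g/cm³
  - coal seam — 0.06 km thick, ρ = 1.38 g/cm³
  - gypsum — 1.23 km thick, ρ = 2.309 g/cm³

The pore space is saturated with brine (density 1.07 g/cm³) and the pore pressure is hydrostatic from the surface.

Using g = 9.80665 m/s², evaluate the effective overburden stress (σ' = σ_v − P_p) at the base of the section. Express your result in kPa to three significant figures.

23800 kPa

Overburden (lithostatic) stress σ_v:
unconsolidated sand: 1760 kg/m³ × 9.80665 m/s² × 679 m = 1.172×10^7 Pa = 11.72 MPa
alluvium: 1907 kg/m³ × 9.80665 m/s² × 491 m = 9.182×10^6 Pa = 9.182 MPa
coal seam: 1380 kg/m³ × 9.80665 m/s² × 60 m = 8.120×10^5 Pa = 0.8120 MPa
gypsum: 2309 kg/m³ × 9.80665 m/s² × 1230 m = 2.785×10^7 Pa = 27.85 MPa
Total = 11.72 + 9.182 + 0.8120 + 27.85 = 49.565 MPa
Pore pressure P_p = 1070 kg/m³ × 9.80665 m/s² × 2460 m = 2.581×10^7 Pa = 25.81 MPa
Effective stress σ' = σ_v − P_p = 49.57 − 25.81 = 23.752 MPa = 23752 kPa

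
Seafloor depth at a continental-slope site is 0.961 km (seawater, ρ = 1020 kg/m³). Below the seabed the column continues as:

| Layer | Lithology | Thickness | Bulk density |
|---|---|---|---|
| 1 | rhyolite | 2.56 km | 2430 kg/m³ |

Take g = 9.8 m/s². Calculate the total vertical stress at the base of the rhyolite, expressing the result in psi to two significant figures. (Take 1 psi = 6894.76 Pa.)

seawater: 1020 kg/m³ × 9.8 m/s² × 961 m = 9.606×10^6 Pa = 1393 psi
rhyolite: 2430 kg/m³ × 9.8 m/s² × 2560 m = 6.096×10^7 Pa = 8842 psi
Total = 1393 + 8842 = 10235 psi

10000 psi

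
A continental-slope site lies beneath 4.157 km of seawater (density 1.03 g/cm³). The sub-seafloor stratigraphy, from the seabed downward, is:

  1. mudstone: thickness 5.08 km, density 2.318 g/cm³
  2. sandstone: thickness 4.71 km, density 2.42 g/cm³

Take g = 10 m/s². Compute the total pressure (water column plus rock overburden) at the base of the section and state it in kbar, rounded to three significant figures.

2.75 kbar

seawater: 1030 kg/m³ × 10 m/s² × 4157 m = 4.282×10^7 Pa = 0.4282 kbar
mudstone: 2318 kg/m³ × 10 m/s² × 5080 m = 1.178×10^8 Pa = 1.178 kbar
sandstone: 2420 kg/m³ × 10 m/s² × 4710 m = 1.140×10^8 Pa = 1.140 kbar
Total = 0.4282 + 1.178 + 1.140 = 2.7455 kbar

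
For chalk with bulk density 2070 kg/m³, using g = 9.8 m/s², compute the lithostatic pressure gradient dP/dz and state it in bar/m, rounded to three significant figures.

0.203 bar/m

dP/dz = ρg = 2070 kg/m³ × 9.8 m/s² = 20286 Pa/m
= 20286 Pa/m × (1 bar/m / 1.0000×10^5 Pa/m) = 0.20286 bar/m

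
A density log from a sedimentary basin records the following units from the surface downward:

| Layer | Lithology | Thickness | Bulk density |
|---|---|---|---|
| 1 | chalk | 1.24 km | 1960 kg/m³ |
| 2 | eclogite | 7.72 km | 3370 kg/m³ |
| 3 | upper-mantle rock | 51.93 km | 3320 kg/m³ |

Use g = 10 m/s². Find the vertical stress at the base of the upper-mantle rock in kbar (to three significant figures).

chalk: 1960 kg/m³ × 10 m/s² × 1240 m = 2.430×10^7 Pa = 0.2430 kbar
eclogite: 3370 kg/m³ × 10 m/s² × 7720 m = 2.602×10^8 Pa = 2.602 kbar
upper-mantle rock: 3320 kg/m³ × 10 m/s² × 51930 m = 1.724×10^9 Pa = 17.24 kbar
Total = 0.2430 + 2.602 + 17.24 = 20.085 kbar

20.1 kbar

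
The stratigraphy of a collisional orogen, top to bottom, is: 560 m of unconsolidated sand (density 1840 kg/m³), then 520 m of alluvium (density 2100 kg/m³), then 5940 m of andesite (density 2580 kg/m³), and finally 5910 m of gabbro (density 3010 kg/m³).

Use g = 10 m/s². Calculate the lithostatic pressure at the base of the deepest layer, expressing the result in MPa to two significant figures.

unconsolidated sand: 1840 kg/m³ × 10 m/s² × 560 m = 1.030×10^7 Pa = 10.30 MPa
alluvium: 2100 kg/m³ × 10 m/s² × 520 m = 1.092×10^7 Pa = 10.92 MPa
andesite: 2580 kg/m³ × 10 m/s² × 5940 m = 1.533×10^8 Pa = 153.3 MPa
gabbro: 3010 kg/m³ × 10 m/s² × 5910 m = 1.779×10^8 Pa = 177.9 MPa
Total = 10.30 + 10.92 + 153.3 + 177.9 = 352.37 MPa

350 MPa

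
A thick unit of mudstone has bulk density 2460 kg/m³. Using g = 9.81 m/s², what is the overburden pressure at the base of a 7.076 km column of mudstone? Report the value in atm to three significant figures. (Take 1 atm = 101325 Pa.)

mudstone: 2460 kg/m³ × 9.81 m/s² × 7076 m = 1.708×10^8 Pa = 1685 atm

1690 atm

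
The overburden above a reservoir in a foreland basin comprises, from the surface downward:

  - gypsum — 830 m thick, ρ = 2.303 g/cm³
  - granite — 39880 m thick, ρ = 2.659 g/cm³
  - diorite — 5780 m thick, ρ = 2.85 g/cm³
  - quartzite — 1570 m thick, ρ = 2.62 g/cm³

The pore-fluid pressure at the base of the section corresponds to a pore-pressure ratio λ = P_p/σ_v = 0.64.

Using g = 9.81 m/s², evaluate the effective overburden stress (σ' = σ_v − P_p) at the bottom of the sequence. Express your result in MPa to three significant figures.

Overburden (lithostatic) stress σ_v:
gypsum: 2303 kg/m³ × 9.81 m/s² × 830 m = 1.875×10^7 Pa = 18.75 MPa
granite: 2659 kg/m³ × 9.81 m/s² × 39880 m = 1.040×10^9 Pa = 1040 MPa
diorite: 2850 kg/m³ × 9.81 m/s² × 5780 m = 1.616×10^8 Pa = 161.6 MPa
quartzite: 2620 kg/m³ × 9.81 m/s² × 1570 m = 4.035×10^7 Pa = 40.35 MPa
Total = 18.75 + 1040 + 161.6 + 40.35 = 1261.0 MPa
Pore pressure P_p = λ·σ_v = 0.64 × 1261 MPa = 807.0 MPa
Effective stress σ' = σ_v − P_p = 1261 − 807.0 = 453.95 MPa

454 MPa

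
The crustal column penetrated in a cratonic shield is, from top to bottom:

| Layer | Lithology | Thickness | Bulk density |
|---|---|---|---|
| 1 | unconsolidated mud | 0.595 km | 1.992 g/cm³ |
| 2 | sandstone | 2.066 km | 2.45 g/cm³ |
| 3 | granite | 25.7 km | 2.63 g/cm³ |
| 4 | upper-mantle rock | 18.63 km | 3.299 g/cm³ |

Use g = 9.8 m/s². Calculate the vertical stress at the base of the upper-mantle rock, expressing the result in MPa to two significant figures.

unconsolidated mud: 1992 kg/m³ × 9.8 m/s² × 595 m = 1.162×10^7 Pa = 11.62 MPa
sandstone: 2450 kg/m³ × 9.8 m/s² × 2066 m = 4.960×10^7 Pa = 49.60 MPa
granite: 2630 kg/m³ × 9.8 m/s² × 25700 m = 6.624×10^8 Pa = 662.4 MPa
upper-mantle rock: 3299 kg/m³ × 9.8 m/s² × 18630 m = 6.023×10^8 Pa = 602.3 MPa
Total = 11.62 + 49.60 + 662.4 + 602.3 = 1325.9 MPa

1300 MPa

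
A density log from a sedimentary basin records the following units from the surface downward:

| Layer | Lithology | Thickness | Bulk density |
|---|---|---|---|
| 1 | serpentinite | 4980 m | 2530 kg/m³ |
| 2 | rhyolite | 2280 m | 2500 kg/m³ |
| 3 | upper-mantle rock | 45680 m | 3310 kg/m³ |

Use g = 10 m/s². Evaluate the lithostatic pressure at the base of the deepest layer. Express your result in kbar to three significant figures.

17.0 kbar

serpentinite: 2530 kg/m³ × 10 m/s² × 4980 m = 1.260×10^8 Pa = 1.260 kbar
rhyolite: 2500 kg/m³ × 10 m/s² × 2280 m = 5.700×10^7 Pa = 0.5700 kbar
upper-mantle rock: 3310 kg/m³ × 10 m/s² × 45680 m = 1.512×10^9 Pa = 15.12 kbar
Total = 1.260 + 0.5700 + 15.12 = 16.950 kbar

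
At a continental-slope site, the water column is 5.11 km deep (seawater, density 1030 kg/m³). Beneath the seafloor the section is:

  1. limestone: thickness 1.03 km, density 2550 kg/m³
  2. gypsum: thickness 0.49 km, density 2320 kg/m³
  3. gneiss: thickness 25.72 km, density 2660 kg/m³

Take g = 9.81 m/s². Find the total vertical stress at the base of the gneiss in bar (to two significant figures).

seawater: 1030 kg/m³ × 9.81 m/s² × 5110 m = 5.163×10^7 Pa = 516.3 bar
limestone: 2550 kg/m³ × 9.81 m/s² × 1030 m = 2.577×10^7 Pa = 257.7 bar
gypsum: 2320 kg/m³ × 9.81 m/s² × 490 m = 1.115×10^7 Pa = 111.5 bar
gneiss: 2660 kg/m³ × 9.81 m/s² × 25720 m = 6.712×10^8 Pa = 6712 bar
Total = 516.3 + 257.7 + 111.5 + 6712 = 7597.0 bar

7600 bar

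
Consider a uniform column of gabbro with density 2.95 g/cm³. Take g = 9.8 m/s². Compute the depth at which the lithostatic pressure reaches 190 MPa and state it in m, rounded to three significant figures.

6570 m

h = P/(ρg) = 190 MPa / (2950 kg/m³ × 9.8 m/s²) = 1.900×10^8 Pa / 28910 Pa/m = 6572.1 m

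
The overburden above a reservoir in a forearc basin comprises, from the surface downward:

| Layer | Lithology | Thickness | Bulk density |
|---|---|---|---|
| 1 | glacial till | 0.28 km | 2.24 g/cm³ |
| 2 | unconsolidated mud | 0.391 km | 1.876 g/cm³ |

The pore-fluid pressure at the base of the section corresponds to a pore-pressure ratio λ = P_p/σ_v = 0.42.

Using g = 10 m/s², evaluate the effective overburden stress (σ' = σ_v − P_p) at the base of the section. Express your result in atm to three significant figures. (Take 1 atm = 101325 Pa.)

Overburden (lithostatic) stress σ_v:
glacial till: 2240 kg/m³ × 10 m/s² × 280 m = 6.272×10^6 Pa = 6.272 MPa
unconsolidated mud: 1876 kg/m³ × 10 m/s² × 391 m = 7.335×10^6 Pa = 7.335 MPa
Total = 6.272 + 7.335 = 13.607 MPa
Pore pressure P_p = λ·σ_v = 0.42 × 13.61 MPa = 5.715 MPa
Effective stress σ' = σ_v − P_p = 13.61 − 5.715 = 7.8922 MPa = 77.889 atm

77.9 atm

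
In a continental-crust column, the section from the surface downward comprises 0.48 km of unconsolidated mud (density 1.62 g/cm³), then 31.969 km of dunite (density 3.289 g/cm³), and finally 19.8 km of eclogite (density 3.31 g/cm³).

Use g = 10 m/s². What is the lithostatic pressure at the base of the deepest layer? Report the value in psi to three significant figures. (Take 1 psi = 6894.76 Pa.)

unconsolidated mud: 1620 kg/m³ × 10 m/s² × 480 m = 7.776×10^6 Pa = 1128 psi
dunite: 3289 kg/m³ × 10 m/s² × 31969 m = 1.051×10^9 Pa = 1.525×10^5 psi
eclogite: 3310 kg/m³ × 10 m/s² × 19800 m = 6.554×10^8 Pa = 95055 psi
Total = 1128 + 1.525×10^5 + 95055 = 2.4868×10^5 psi

249000 psi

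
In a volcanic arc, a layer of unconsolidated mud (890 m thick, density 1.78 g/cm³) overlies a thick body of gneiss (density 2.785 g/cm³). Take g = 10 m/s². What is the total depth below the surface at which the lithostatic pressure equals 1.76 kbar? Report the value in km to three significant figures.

6.64 km

Pressure at base of upper layers: 1780×10×890 = 1.584×10^7 Pa = 0.1584 kbar
Remaining pressure to be supplied by gneiss: 1.760×10^8 − 1.584×10^7 = 1.602×10^8 Pa
Additional depth in gneiss = 1.602×10^8 Pa / (2785 kg/m³ × 10 m/s²) = 5750.7 m
Total depth = 890 m + 5750.7 m = 6640.7 m
= 6.6407 km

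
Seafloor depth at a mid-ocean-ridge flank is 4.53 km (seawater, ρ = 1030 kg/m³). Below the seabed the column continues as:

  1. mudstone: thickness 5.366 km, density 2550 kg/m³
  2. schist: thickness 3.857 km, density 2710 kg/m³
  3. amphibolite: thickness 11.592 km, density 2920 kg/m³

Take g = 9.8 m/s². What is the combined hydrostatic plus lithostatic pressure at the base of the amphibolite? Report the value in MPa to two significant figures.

610 MPa

seawater: 1030 kg/m³ × 9.8 m/s² × 4530 m = 4.573×10^7 Pa = 45.73 MPa
mudstone: 2550 kg/m³ × 9.8 m/s² × 5366 m = 1.341×10^8 Pa = 134.1 MPa
schist: 2710 kg/m³ × 9.8 m/s² × 3857 m = 1.024×10^8 Pa = 102.4 MPa
amphibolite: 2920 kg/m³ × 9.8 m/s² × 11592 m = 3.317×10^8 Pa = 331.7 MPa
Total = 45.73 + 134.1 + 102.4 + 331.7 = 613.97 MPa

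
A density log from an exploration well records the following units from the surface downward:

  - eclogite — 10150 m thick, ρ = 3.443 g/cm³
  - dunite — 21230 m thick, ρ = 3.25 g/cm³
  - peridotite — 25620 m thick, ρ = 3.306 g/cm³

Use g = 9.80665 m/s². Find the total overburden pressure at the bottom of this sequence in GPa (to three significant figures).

1.85 GPa

eclogite: 3443 kg/m³ × 9.80665 m/s² × 10150 m = 3.427×10^8 Pa = 0.3427 GPa
dunite: 3250 kg/m³ × 9.80665 m/s² × 21230 m = 6.766×10^8 Pa = 0.6766 GPa
peridotite: 3306 kg/m³ × 9.80665 m/s² × 25620 m = 8.306×10^8 Pa = 0.8306 GPa
Total = 0.3427 + 0.6766 + 0.8306 = 1.8500 GPa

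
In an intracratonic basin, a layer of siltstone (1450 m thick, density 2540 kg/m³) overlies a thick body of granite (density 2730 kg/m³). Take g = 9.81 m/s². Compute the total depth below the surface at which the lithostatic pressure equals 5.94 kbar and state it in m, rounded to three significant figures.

Pressure at base of upper layers: 2540×9.81×1450 = 3.613×10^7 Pa = 0.3613 kbar
Remaining pressure to be supplied by granite: 5.940×10^8 − 3.613×10^7 = 5.579×10^8 Pa
Additional depth in granite = 5.579×10^8 Pa / (2730 kg/m³ × 9.81 m/s²) = 20831 m
Total depth = 1450 m + 20831 m = 22281 m

22300 m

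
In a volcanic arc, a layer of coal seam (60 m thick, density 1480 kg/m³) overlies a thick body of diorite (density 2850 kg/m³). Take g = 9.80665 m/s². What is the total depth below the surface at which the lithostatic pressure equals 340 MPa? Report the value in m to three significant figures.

12200 m

Pressure at base of upper layers: 1480×9.80665×60 = 8.708×10^5 Pa = 0.8708 MPa
Remaining pressure to be supplied by diorite: 3.400×10^8 − 8.708×10^5 = 3.391×10^8 Pa
Additional depth in diorite = 3.391×10^8 Pa / (2850 kg/m³ × 9.80665 m/s²) = 12134 m
Total depth = 60 m + 12134 m = 12194 m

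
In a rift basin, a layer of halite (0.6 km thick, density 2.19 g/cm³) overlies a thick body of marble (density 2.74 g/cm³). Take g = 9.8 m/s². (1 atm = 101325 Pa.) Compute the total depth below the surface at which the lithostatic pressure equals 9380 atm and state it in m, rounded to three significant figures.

35500 m

Pressure at base of upper layers: 2190×9.8×600 = 1.288×10^7 Pa = 127.1 atm
Remaining pressure to be supplied by marble: 9.504×10^8 − 1.288×10^7 = 9.376×10^8 Pa
Additional depth in marble = 9.376×10^8 Pa / (2740 kg/m³ × 9.8 m/s²) = 34916 m
Total depth = 600 m + 34916 m = 35516 m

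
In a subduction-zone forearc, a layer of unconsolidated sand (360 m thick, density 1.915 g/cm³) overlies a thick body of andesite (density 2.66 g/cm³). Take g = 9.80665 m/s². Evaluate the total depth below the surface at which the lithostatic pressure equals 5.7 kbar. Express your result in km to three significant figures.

22.0 km

Pressure at base of upper layers: 1915×9.80665×360 = 6.761×10^6 Pa = 0.06761 kbar
Remaining pressure to be supplied by andesite: 5.700×10^8 − 6.761×10^6 = 5.632×10^8 Pa
Additional depth in andesite = 5.632×10^8 Pa / (2660 kg/m³ × 9.80665 m/s²) = 21592 m
Total depth = 360 m + 21592 m = 21952 m
= 21.952 km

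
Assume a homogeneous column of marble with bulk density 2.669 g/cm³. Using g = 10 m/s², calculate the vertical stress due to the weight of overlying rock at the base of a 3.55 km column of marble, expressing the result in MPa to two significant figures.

marble: 2669 kg/m³ × 10 m/s² × 3550 m = 9.475×10^7 Pa = 94.75 MPa

95 MPa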